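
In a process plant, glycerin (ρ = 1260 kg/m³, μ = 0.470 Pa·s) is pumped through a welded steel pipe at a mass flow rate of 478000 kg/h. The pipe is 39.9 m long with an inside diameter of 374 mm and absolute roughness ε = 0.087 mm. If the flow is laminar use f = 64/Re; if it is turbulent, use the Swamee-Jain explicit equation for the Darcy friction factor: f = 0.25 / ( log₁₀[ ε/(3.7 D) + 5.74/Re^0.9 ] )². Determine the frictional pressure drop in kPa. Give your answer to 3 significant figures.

ΔP ≈ 4.12 kPa

ṁ = 478000 kg/h = 478000/3600 = 132.8 kg/s.
A = πD²/4 = π(0.374)²/4 = 0.1099 m²; mean velocity V = ṁ/(ρA) = 132.8/(1260 · 0.1099) = 0.9592 m/s.
Reynolds number Re = ρVD/μ = 1260 · 0.9592 · 0.374 / 0.47 = 961.8.
Re < 2300 → laminar flow, so f = 64/Re = 64/961.8 = 0.06654 (the turbulent correlation is not needed).
Darcy-Weisbach: ΔP = f(L/D)(ρV²/2) = 0.06654·(39.9/0.374)·(1260·0.9592²/2) = 0.06654·106.7·579.7 = 4115 Pa.
ΔP = 4115 Pa = 4.12 kPa.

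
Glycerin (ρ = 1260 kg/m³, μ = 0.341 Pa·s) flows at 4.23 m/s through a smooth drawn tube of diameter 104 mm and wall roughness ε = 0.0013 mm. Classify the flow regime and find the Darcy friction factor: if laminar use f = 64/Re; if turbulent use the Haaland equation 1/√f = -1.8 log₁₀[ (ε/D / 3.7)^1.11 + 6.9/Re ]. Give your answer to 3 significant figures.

f ≈ 0.0394

Re = ρVD/μ = 1260·4.23·0.104/0.341 = 1626.
Re < 2300 → laminar, so f = 64/Re = 0.03937 (roughness is irrelevant in laminar flow).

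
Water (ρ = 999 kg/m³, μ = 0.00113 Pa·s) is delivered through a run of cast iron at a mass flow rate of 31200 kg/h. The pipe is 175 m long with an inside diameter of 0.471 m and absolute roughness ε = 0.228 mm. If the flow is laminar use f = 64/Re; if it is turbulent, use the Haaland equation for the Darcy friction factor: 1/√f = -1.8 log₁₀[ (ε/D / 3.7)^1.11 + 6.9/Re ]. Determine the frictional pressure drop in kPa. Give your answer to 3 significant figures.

ṁ = 31200 kg/h = 31200/3600 = 8.667 kg/s.
A = πD²/4 = π(0.471)²/4 = 0.1742 m²; mean velocity V = ṁ/(ρA) = 8.667/(999 · 0.1742) = 0.04979 m/s.
Reynolds number Re = ρVD/μ = 999 · 0.04979 · 0.471 / 0.00113 = 2.073e+04.
Re > 4000 → turbulent. Relative roughness ε/D = 0.000228/0.471 = 0.000484. Haaland: 1/√f = -1.8 log₁₀[(0.000484/3.7)^1.11 + 6.9/2.073e+04] = -1.8 log₁₀[4.89e-05 + 0.000333] = 6.153, so f = 0.02641.
Darcy-Weisbach: ΔP = f(L/D)(ρV²/2) = 0.02641·(175/0.471)·(999·0.04979²/2) = 0.02641·371.5·1.238 = 12.15 Pa.
ΔP = 12.15 Pa = 0.0122 kPa.

ΔP ≈ 0.0122 kPa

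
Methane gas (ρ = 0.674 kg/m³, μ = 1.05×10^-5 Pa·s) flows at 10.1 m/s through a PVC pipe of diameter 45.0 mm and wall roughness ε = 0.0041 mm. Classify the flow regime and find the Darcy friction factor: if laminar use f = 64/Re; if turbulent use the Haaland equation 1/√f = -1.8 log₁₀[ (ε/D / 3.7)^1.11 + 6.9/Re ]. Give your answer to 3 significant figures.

f ≈ 0.0237

Re = ρVD/μ = 0.674·10.1·0.045/1.05e-05 = 2.917e+04.
Re > 4000 → turbulent. ε/D = 4.1e-06/0.045 = 9.11e-05; Haaland: 1/√f = -1.8 log₁₀[7.66e-06 + 0.000237] = 6.502, so f = 0.02365.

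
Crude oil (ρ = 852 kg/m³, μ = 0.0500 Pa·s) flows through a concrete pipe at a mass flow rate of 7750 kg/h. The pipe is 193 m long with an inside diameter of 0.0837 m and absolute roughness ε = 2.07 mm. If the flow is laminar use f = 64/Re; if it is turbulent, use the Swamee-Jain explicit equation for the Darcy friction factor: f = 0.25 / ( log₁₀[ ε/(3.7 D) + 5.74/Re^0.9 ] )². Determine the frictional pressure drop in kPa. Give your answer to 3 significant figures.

ṁ = 7750 kg/h = 7750/3600 = 2.153 kg/s.
A = πD²/4 = π(0.0837)²/4 = 0.005502 m²; mean velocity V = ṁ/(ρA) = 2.153/(852 · 0.005502) = 0.4592 m/s.
Reynolds number Re = ρVD/μ = 852 · 0.4592 · 0.0837 / 0.05 = 655.
Re < 2300 → laminar flow, so f = 64/Re = 64/655 = 0.09772 (the turbulent correlation is not needed).
Darcy-Weisbach: ΔP = f(L/D)(ρV²/2) = 0.09772·(193/0.0837)·(852·0.4592²/2) = 0.09772·2306·89.84 = 2.024e+04 Pa.
ΔP = 2.024e+04 Pa = 20.2 kPa.

ΔP ≈ 20.2 kPa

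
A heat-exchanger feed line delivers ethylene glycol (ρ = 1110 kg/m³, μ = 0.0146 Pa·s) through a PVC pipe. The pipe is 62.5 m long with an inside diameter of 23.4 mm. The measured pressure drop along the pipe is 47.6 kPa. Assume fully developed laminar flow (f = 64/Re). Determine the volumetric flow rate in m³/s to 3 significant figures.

Q ≈ 3.84×10^-4 m³/s

For laminar flow, f = 64/Re with Re = ρVD/μ, so Darcy-Weisbach reduces to ΔP = 32μLV/D². Solving for V: V = ΔP·D²/(32μL) = 4.76e+04·(0.0234)²/(32·0.0146·62.5) = 0.8926 m/s.
Check: Re = ρVD/μ = 1110·0.8926·0.0234/0.0146 = 1588 < 2300, so the laminar assumption holds.
Q = V·A = 0.8926·(π/4·0.0234²) = 0.0003839 m³/s = 3.84×10^-4 m³/s.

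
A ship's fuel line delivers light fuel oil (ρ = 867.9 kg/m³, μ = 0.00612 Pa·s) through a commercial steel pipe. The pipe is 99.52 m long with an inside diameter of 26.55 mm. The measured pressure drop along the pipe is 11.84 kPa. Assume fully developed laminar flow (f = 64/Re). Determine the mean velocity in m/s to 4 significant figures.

For laminar flow, f = 64/Re with Re = ρVD/μ, so Darcy-Weisbach reduces to ΔP = 32μLV/D². Solving for V: V = ΔP·D²/(32μL) = 1.184e+04·(0.02655)²/(32·0.00612·99.52) = 0.4282 m/s.
Check: Re = ρVD/μ = 867.9·0.4282·0.02655/0.00612 = 1612 < 2300, so the laminar assumption holds.

V ≈ 0.4282 m/s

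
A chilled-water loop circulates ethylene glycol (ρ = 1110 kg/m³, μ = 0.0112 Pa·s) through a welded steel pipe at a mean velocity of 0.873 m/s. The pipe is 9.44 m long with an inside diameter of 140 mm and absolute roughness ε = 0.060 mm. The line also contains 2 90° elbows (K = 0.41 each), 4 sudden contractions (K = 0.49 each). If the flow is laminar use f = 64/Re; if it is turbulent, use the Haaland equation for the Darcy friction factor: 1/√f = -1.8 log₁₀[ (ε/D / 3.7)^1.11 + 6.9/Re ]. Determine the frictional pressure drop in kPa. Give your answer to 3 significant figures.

ΔP ≈ 2.03 kPa

Reynolds number Re = ρVD/μ = 1110 · 0.873 · 0.14 / 0.0112 = 1.211e+04.
Re > 4000 → turbulent. Relative roughness ε/D = 6e-05/0.14 = 0.000429. Haaland: 1/√f = -1.8 log₁₀[(0.000429/3.7)^1.11 + 6.9/1.211e+04] = -1.8 log₁₀[4.27e-05 + 0.00057] = 5.783, so f = 0.0299.
Total minor-loss coefficient ΣK = 2·0.41 + 4·0.49 = 2.78.
ΔP = [f·L/D + ΣK]·(ρV²/2) = [0.0299·9.44/0.14 + 2.78]·(1110·0.873²/2) = [2.016 + 2.78]·423 = 2029 Pa.
ΔP = 2029 Pa = 2.03 kPa.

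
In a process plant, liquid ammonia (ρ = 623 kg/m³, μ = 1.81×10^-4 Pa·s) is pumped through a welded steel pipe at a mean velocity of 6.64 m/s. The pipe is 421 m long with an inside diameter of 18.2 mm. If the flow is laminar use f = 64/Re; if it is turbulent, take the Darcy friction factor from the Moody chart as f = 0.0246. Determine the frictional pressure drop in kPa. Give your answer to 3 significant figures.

Reynolds number Re = ρVD/μ = 623 · 6.64 · 0.0182 / 0.000181 = 4.16e+05.
Re > 4000 → turbulent; use the Moody-chart value f = 0.0246.
Darcy-Weisbach: ΔP = f(L/D)(ρV²/2) = 0.0246·(421/0.0182)·(623·6.64²/2) = 0.0246·2.313e+04·1.373e+04 = 7.815e+06 Pa.
ΔP = 7.815e+06 Pa = 7820 kPa.

ΔP ≈ 7820 kPa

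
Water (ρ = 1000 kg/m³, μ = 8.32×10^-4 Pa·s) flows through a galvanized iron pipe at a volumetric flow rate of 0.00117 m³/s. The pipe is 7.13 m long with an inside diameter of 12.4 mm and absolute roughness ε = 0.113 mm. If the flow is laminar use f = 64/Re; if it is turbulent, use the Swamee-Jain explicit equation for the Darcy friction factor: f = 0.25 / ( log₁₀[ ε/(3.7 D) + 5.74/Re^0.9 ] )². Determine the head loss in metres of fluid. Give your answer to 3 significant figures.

h_f ≈ 103 m

Cross-sectional area A = πD²/4 = π(0.0124)²/4 = 0.0001208 m²; mean velocity V = Q/A = 0.00117/0.0001208 = 9.688 m/s.
Reynolds number Re = ρVD/μ = 1000 · 9.688 · 0.0124 / 0.000832 = 1.444e+05.
Re > 4000 → turbulent. Relative roughness ε/D = 0.000113/0.0124 = 0.00911. Swamee-Jain: f = 0.25/(log₁₀[0.00911/3.7 + 5.74/1.444e+05^0.9])² = 0.25/(log₁₀[0.00246 + 0.00013])² = 0.25/(-2.586)² = 0.03738.
Darcy-Weisbach: ΔP = f(L/D)(ρV²/2) = 0.03738·(7.13/0.0124)·(1000·9.688²/2) = 0.03738·575·4.693e+04 = 1.009e+06 Pa.
Head loss h_f = ΔP/(ρg) = 1.009e+06/(1000·9.81) = 103 m.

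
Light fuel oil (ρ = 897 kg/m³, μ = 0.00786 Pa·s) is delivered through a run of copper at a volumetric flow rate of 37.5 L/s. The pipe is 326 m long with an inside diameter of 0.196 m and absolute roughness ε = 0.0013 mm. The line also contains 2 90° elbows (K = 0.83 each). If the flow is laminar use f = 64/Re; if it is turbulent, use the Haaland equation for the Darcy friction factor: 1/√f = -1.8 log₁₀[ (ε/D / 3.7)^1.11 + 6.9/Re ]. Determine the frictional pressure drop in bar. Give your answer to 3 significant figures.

Q = 37.5 L/s = 37.5/1000 = 0.0375 m³/s.
Cross-sectional area A = πD²/4 = π(0.196)²/4 = 0.03017 m²; mean velocity V = Q/A = 0.0375/0.03017 = 1.243 m/s.
Reynolds number Re = ρVD/μ = 897 · 1.243 · 0.196 / 0.00786 = 2.78e+04.
Re > 4000 → turbulent. Relative roughness ε/D = 1.3e-06/0.196 = 6.63e-06. Haaland: 1/√f = -1.8 log₁₀[(6.63e-06/3.7)^1.11 + 6.9/2.78e+04] = -1.8 log₁₀[4.18e-07 + 0.000248] = 6.488, so f = 0.02376.
Total minor-loss coefficient ΣK = 2·0.83 = 1.66.
ΔP = [f·L/D + ΣK]·(ρV²/2) = [0.02376·326/0.196 + 1.66]·(897·1.243²/2) = [39.51 + 1.66]·692.8 = 2.853e+04 Pa.
ΔP = 2.853e+04 Pa = 0.285 bar.

ΔP ≈ 0.285 bar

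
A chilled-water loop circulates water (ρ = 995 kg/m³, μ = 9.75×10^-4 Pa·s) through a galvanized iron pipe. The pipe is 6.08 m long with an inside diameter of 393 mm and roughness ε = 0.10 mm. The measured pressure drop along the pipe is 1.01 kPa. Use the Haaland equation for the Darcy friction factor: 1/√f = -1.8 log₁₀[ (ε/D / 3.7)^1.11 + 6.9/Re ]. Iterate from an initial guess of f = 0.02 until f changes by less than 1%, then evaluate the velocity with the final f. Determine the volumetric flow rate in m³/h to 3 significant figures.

Rearranging Darcy-Weisbach: V = √(2·ΔP·D/(f·L·ρ)). With ε/D = 0.0001/0.393 = 0.000254, iterate starting from f = 0.02:
  f = 0.02 → V = √(2·1010·0.393/(0.02·6.08·995)) = 2.561 m/s; Re = ρVD/μ = 1.027e+06; f → 0.01515
  f = 0.01515 → V = 2.943 m/s; Re = 1.18e+06; f → 0.01507
Converged (Δf/f < 1%). With the final f = 0.01507: V = √(2·1010·0.393/(0.01507·6.08·995)) = 2.951 m/s.
Q = V·A = 2.951·(π/4·0.393²) = 0.358 m³/s = 1290 m³/h.

Q ≈ 1290 m³/h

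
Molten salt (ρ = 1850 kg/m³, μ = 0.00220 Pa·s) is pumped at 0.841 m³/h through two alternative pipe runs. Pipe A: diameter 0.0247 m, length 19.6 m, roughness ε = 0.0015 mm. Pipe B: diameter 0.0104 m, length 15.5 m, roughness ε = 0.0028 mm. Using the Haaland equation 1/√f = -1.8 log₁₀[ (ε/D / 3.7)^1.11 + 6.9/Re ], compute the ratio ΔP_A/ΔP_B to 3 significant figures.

Pipe A: V = Q/A = 0.0002336/0.0004792 = 0.4875 m/s; Re = 1.013e+04; ε/D = 6.07e-05; Haaland → f = 0.03084; ΔP_A = f(L/D)(ρV²/2) = 5381 Pa.
Pipe B: V = Q/A = 0.0002336/8.495e-05 = 2.75 m/s; Re = 2.405e+04; ε/D = 0.000269; Haaland → f = 0.02512; ΔP_B = f(L/D)(ρV²/2) = 2.619e+05 Pa.
ΔP_A/ΔP_B = 5381/2.619e+05 = 0.0205.

ΔP_A/ΔP_B ≈ 0.0205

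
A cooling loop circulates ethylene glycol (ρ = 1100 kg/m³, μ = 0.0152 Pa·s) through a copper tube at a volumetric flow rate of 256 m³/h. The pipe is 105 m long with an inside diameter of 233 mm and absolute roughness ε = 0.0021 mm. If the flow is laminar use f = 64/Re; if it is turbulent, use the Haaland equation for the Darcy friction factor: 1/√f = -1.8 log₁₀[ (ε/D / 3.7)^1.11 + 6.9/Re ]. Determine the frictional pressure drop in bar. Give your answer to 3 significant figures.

Q = 256 m³/h = 256/3600 = 0.07111 m³/s.
Cross-sectional area A = πD²/4 = π(0.233)²/4 = 0.04264 m²; mean velocity V = Q/A = 0.07111/0.04264 = 1.668 m/s.
Reynolds number Re = ρVD/μ = 1100 · 1.668 · 0.233 / 0.0152 = 2.812e+04.
Re > 4000 → turbulent. Relative roughness ε/D = 2.1e-06/0.233 = 9.01e-06. Haaland: 1/√f = -1.8 log₁₀[(9.01e-06/3.7)^1.11 + 6.9/2.812e+04] = -1.8 log₁₀[5.88e-07 + 0.000245] = 6.496, so f = 0.02369.
Darcy-Weisbach: ΔP = f(L/D)(ρV²/2) = 0.02369·(105/0.233)·(1100·1.668²/2) = 0.02369·450.6·1530 = 1.633e+04 Pa.
ΔP = 1.633e+04 Pa = 0.163 bar.

ΔP ≈ 0.163 bar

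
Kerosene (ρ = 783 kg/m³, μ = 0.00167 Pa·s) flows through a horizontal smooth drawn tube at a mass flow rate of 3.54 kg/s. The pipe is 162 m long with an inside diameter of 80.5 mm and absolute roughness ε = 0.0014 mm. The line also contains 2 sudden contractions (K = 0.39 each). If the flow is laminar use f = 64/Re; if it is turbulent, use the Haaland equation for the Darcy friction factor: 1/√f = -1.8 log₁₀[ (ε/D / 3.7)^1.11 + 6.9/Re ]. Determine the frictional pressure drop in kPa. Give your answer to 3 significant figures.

ΔP ≈ 14.4 kPa

A = πD²/4 = π(0.0805)²/4 = 0.00509 m²; mean velocity V = ṁ/(ρA) = 3.54/(783 · 0.00509) = 0.8883 m/s.
Reynolds number Re = ρVD/μ = 783 · 0.8883 · 0.0805 / 0.00167 = 3.353e+04.
Re > 4000 → turbulent. Relative roughness ε/D = 1.4e-06/0.0805 = 1.74e-05. Haaland: 1/√f = -1.8 log₁₀[(1.74e-05/3.7)^1.11 + 6.9/3.353e+04] = -1.8 log₁₀[1.22e-06 + 0.000206] = 6.631, so f = 0.02274.
Total minor-loss coefficient ΣK = 2·0.39 = 0.78.
ΔP = [f·L/D + ΣK]·(ρV²/2) = [0.02274·162/0.0805 + 0.78]·(783·0.8883²/2) = [45.77 + 0.78]·308.9 = 1.438e+04 Pa.
ΔP = 1.438e+04 Pa = 14.4 kPa.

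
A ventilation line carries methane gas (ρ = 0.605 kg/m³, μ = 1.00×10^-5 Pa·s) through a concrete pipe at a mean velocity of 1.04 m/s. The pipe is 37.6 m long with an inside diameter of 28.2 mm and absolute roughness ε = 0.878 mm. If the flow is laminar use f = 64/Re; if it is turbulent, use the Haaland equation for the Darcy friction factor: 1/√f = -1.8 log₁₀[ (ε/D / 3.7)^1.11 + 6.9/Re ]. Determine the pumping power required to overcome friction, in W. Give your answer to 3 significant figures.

Reynolds number Re = ρVD/μ = 0.605 · 1.04 · 0.0282 / 1e-05 = 1774.
Re < 2300 → laminar flow, so f = 64/Re = 64/1774 = 0.03607 (the turbulent correlation is not needed).
Darcy-Weisbach: ΔP = f(L/D)(ρV²/2) = 0.03607·(37.6/0.0282)·(0.605·1.04²/2) = 0.03607·1333·0.3272 = 15.74 Pa.
Q = V·A = 1.04·0.0006246 = 0.0006496 m³/s.
Pumping power P = QΔP = 0.0006496·15.74 = 0.01022 W = 0.0102 W.

P ≈ 0.0102 W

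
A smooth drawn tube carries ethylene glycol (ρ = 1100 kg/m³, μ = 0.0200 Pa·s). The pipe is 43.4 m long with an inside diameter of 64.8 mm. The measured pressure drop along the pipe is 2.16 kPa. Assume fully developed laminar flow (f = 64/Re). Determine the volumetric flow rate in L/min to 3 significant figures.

For laminar flow, f = 64/Re with Re = ρVD/μ, so Darcy-Weisbach reduces to ΔP = 32μLV/D². Solving for V: V = ΔP·D²/(32μL) = 2160·(0.0648)²/(32·0.02·43.4) = 0.3265 m/s.
Check: Re = ρVD/μ = 1100·0.3265·0.0648/0.02 = 1164 < 2300, so the laminar assumption holds.
Q = V·A = 0.3265·(π/4·0.0648²) = 0.001077 m³/s = 64.6 L/min.

Q ≈ 64.6 L/min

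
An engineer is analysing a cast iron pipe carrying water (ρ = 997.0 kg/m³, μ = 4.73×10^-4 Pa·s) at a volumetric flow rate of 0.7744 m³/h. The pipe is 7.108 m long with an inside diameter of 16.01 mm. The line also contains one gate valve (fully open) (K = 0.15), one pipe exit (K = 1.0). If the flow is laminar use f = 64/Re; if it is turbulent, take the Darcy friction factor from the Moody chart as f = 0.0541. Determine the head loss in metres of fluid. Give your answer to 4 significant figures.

Q = 0.7744 m³/h = 0.7744/3600 = 0.0002151 m³/s.
Cross-sectional area A = πD²/4 = π(0.01601)²/4 = 0.0002013 m²; mean velocity V = Q/A = 0.0002151/0.0002013 = 1.069 m/s.
Reynolds number Re = ρVD/μ = 997 · 1.069 · 0.01601 / 0.000473 = 3.606e+04.
Re > 4000 → turbulent; use the Moody-chart value f = 0.0541.
Total minor-loss coefficient ΣK = 1·0.15 + 1·1 = 1.15.
ΔP = [f·L/D + ΣK]·(ρV²/2) = [0.0541·7.108/0.01601 + 1.15]·(997·1.069²/2) = [24.02 + 1.15]·569.2 = 1.433e+04 Pa.
Head loss h_f = ΔP/(ρg) = 1.433e+04/(997·9.81) = 1.465 m.

h_f ≈ 1.465 m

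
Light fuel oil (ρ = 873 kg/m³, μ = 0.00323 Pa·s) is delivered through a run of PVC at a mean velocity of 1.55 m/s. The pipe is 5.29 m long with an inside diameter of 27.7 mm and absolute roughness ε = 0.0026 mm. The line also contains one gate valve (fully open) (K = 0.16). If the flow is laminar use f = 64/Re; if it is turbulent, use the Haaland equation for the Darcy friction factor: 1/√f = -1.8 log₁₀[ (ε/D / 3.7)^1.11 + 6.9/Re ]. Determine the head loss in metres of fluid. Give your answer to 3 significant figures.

h_f ≈ 0.716 m

Reynolds number Re = ρVD/μ = 873 · 1.55 · 0.0277 / 0.00323 = 1.16e+04.
Re > 4000 → turbulent. Relative roughness ε/D = 2.6e-06/0.0277 = 9.39e-05. Haaland: 1/√f = -1.8 log₁₀[(9.39e-05/3.7)^1.11 + 6.9/1.16e+04] = -1.8 log₁₀[7.92e-06 + 0.000595] = 5.796, so f = 0.02977.
Total minor-loss coefficient ΣK = 1·0.16 = 0.16.
ΔP = [f·L/D + ΣK]·(ρV²/2) = [0.02977·5.29/0.0277 + 0.16]·(873·1.55²/2) = [5.685 + 0.16]·1049 = 6129 Pa.
Head loss h_f = ΔP/(ρg) = 6129/(873·9.81) = 0.716 m.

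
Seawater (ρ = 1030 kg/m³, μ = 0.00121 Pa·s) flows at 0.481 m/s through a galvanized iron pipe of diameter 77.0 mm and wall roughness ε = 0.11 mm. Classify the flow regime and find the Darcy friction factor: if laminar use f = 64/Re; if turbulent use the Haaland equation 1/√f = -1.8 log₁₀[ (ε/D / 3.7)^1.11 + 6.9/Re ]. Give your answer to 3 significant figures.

Re = ρVD/μ = 1030·0.481·0.077/0.00121 = 3.153e+04.
Re > 4000 → turbulent. ε/D = 0.00011/0.077 = 0.00143; Haaland: 1/√f = -1.8 log₁₀[0.000163 + 0.000219] = 6.153, so f = 0.02641.

f ≈ 0.0264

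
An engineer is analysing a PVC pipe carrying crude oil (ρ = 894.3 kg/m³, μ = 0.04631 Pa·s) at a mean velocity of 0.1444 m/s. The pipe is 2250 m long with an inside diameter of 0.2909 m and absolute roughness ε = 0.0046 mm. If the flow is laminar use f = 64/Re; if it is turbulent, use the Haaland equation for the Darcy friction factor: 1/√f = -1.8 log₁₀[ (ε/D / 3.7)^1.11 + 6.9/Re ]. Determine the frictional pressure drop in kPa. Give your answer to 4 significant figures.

ΔP ≈ 5.690 kPa

Reynolds number Re = ρVD/μ = 894.3 · 0.1444 · 0.2909 / 0.0463 = 811.2.
Re < 2300 → laminar flow, so f = 64/Re = 64/811.2 = 0.0789 (the turbulent correlation is not needed).
Darcy-Weisbach: ΔP = f(L/D)(ρV²/2) = 0.0789·(2250/0.2909)·(894.3·0.1444²/2) = 0.0789·7735·9.324 = 5690 Pa.
ΔP = 5690 Pa = 5.690 kPa.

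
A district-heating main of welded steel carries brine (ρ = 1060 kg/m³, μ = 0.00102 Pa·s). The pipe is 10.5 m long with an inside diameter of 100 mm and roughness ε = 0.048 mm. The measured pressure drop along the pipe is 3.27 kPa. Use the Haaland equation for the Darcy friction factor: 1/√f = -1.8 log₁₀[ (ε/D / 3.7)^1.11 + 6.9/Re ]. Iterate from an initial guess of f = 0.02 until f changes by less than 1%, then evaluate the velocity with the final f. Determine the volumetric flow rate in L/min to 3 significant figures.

Q ≈ 836 L/min

Rearranging Darcy-Weisbach: V = √(2·ΔP·D/(f·L·ρ)). With ε/D = 4.8e-05/0.1 = 0.00048, iterate starting from f = 0.02:
  f = 0.02 → V = √(2·3270·0.1/(0.02·10.5·1060)) = 1.714 m/s; Re = ρVD/μ = 1.781e+05; f → 0.01873
  f = 0.01873 → V = 1.771 m/s; Re = 1.841e+05; f → 0.01867
Converged (Δf/f < 1%). With the final f = 0.01867: V = √(2·3270·0.1/(0.01867·10.5·1060)) = 1.774 m/s.
Q = V·A = 1.774·(π/4·0.1²) = 0.01393 m³/s = 836 L/min.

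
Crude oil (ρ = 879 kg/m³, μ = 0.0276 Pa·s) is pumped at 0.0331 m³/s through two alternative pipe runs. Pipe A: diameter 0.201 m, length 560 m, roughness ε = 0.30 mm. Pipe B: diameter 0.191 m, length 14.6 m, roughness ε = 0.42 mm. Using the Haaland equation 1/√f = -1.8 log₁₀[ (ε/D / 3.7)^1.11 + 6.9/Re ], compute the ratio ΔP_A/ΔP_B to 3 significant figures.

ΔP_A/ΔP_B ≈ 29.4

Pipe A: V = Q/A = 0.0331/0.03173 = 1.043 m/s; Re = 6678; ε/D = 0.00149; Haaland → f = 0.03621; ΔP_A = f(L/D)(ρV²/2) = 4.825e+04 Pa.
Pipe B: V = Q/A = 0.0331/0.02865 = 1.155 m/s; Re = 7027; ε/D = 0.0022; Haaland → f = 0.03657; ΔP_B = f(L/D)(ρV²/2) = 1640 Pa.
ΔP_A/ΔP_B = 4.825e+04/1640 = 29.4.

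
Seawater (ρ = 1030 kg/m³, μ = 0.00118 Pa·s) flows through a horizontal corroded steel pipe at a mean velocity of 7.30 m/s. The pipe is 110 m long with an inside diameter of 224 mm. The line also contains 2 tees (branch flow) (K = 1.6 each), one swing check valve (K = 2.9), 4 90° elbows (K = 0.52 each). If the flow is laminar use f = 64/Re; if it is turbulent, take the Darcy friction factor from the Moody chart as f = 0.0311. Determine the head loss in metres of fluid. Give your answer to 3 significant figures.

h_f ≈ 63.7 m

Reynolds number Re = ρVD/μ = 1030 · 7.3 · 0.224 / 0.00118 = 1.427e+06.
Re > 4000 → turbulent; use the Moody-chart value f = 0.0311.
Total minor-loss coefficient ΣK = 2·1.6 + 1·2.9 + 4·0.52 = 8.18.
ΔP = [f·L/D + ΣK]·(ρV²/2) = [0.0311·110/0.224 + 8.18]·(1030·7.3²/2) = [15.27 + 8.18]·2.744e+04 = 6.436e+05 Pa.
Head loss h_f = ΔP/(ρg) = 6.436e+05/(1030·9.81) = 63.7 m.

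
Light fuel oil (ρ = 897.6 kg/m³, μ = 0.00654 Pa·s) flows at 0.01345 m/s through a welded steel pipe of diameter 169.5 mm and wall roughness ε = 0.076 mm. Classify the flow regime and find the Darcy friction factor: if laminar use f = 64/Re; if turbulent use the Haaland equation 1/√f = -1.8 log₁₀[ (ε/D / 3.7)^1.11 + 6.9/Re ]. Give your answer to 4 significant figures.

f ≈ 0.2045

Re = ρVD/μ = 897.6·0.01345·0.1695/0.00654 = 312.9.
Re < 2300 → laminar, so f = 64/Re = 0.2045 (roughness is irrelevant in laminar flow).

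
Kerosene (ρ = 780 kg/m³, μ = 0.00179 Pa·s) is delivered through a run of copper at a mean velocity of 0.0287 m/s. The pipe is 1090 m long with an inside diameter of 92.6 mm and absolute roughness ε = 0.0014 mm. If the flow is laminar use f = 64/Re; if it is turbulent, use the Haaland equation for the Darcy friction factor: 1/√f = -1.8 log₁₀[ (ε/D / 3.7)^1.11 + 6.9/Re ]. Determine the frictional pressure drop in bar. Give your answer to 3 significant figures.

Reynolds number Re = ρVD/μ = 780 · 0.0287 · 0.0926 / 0.00179 = 1158.
Re < 2300 → laminar flow, so f = 64/Re = 64/1158 = 0.05526 (the turbulent correlation is not needed).
Darcy-Weisbach: ΔP = f(L/D)(ρV²/2) = 0.05526·(1090/0.0926)·(780·0.0287²/2) = 0.05526·1.177e+04·0.3212 = 209 Pa.
ΔP = 209 Pa = 0.00209 bar.

ΔP ≈ 0.00209 bar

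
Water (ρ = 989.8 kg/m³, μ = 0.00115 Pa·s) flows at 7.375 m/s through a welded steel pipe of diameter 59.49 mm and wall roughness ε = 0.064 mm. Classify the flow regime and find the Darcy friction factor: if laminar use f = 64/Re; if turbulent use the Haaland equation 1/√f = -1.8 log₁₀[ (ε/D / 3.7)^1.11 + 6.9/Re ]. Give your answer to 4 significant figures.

Re = ρVD/μ = 989.8·7.375·0.05949/0.00115 = 3.776e+05.
Re > 4000 → turbulent. ε/D = 6.4e-05/0.05949 = 0.00108; Haaland: 1/√f = -1.8 log₁₀[0.000119 + 1.83e-05] = 6.954, so f = 0.02068.

f ≈ 0.02068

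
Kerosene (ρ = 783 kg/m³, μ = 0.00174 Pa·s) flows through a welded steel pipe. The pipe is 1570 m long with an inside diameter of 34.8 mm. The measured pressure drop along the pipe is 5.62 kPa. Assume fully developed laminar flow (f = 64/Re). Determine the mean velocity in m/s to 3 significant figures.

For laminar flow, f = 64/Re with Re = ρVD/μ, so Darcy-Weisbach reduces to ΔP = 32μLV/D². Solving for V: V = ΔP·D²/(32μL) = 5620·(0.0348)²/(32·0.00174·1570) = 0.07786 m/s.
Check: Re = ρVD/μ = 783·0.07786·0.0348/0.00174 = 1219 < 2300, so the laminar assumption holds.

V ≈ 0.0779 m/s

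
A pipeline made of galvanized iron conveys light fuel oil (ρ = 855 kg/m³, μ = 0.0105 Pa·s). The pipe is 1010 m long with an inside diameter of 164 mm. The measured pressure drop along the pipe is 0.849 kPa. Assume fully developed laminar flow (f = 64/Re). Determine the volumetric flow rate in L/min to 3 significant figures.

For laminar flow, f = 64/Re with Re = ρVD/μ, so Darcy-Weisbach reduces to ΔP = 32μLV/D². Solving for V: V = ΔP·D²/(32μL) = 849·(0.164)²/(32·0.0105·1010) = 0.06729 m/s.
Check: Re = ρVD/μ = 855·0.06729·0.164/0.0105 = 898.6 < 2300, so the laminar assumption holds.
Q = V·A = 0.06729·(π/4·0.164²) = 0.001421 m³/s = 85.3 L/min.

Q ≈ 85.3 L/min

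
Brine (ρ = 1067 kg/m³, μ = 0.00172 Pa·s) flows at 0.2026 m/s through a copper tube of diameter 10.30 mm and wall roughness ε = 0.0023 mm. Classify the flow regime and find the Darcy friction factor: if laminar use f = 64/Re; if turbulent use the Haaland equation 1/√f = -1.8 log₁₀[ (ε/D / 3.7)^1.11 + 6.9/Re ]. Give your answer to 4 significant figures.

f ≈ 0.04944

Re = ρVD/μ = 1067·0.2026·0.0103/0.00172 = 1295.
Re < 2300 → laminar, so f = 64/Re = 0.04944 (roughness is irrelevant in laminar flow).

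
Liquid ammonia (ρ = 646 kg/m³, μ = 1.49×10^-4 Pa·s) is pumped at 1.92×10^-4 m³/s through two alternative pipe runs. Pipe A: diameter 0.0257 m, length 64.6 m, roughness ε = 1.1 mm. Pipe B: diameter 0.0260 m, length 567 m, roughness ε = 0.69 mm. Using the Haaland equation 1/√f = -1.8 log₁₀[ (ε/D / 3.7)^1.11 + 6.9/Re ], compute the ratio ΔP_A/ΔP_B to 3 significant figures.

ΔP_A/ΔP_B ≈ 0.147

Pipe A: V = Q/A = 0.000192/0.0005187 = 0.3701 m/s; Re = 4.124e+04; ε/D = 0.0428; Haaland → f = 0.06742; ΔP_A = f(L/D)(ρV²/2) = 7498 Pa.
Pipe B: V = Q/A = 0.000192/0.0005309 = 0.3616 m/s; Re = 4.076e+04; ε/D = 0.0265; Haaland → f = 0.05528; ΔP_B = f(L/D)(ρV²/2) = 5.092e+04 Pa.
ΔP_A/ΔP_B = 7498/5.092e+04 = 0.147.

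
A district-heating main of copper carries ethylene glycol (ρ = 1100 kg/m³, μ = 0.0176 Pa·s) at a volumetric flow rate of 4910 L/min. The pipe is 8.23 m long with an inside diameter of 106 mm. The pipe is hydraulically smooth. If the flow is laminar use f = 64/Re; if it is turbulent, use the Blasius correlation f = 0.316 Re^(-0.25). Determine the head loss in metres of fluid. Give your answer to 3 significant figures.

h_f ≈ 6.83 m

Q = 4910 L/min = 4910/60000 = 0.08183 m³/s.
Cross-sectional area A = πD²/4 = π(0.106)²/4 = 0.008825 m²; mean velocity V = Q/A = 0.08183/0.008825 = 9.273 m/s.
Reynolds number Re = ρVD/μ = 1100 · 9.273 · 0.106 / 0.0176 = 6.143e+04.
Re > 4000 → turbulent. Smooth-pipe (Blasius): f = 0.316 Re^(-0.25) = 0.316/(6.143e+04)^0.25 = 0.02007.
Darcy-Weisbach: ΔP = f(L/D)(ρV²/2) = 0.02007·(8.23/0.106)·(1100·9.273²/2) = 0.02007·77.64·4.73e+04 = 7.371e+04 Pa.
Head loss h_f = ΔP/(ρg) = 7.371e+04/(1100·9.81) = 6.83 m.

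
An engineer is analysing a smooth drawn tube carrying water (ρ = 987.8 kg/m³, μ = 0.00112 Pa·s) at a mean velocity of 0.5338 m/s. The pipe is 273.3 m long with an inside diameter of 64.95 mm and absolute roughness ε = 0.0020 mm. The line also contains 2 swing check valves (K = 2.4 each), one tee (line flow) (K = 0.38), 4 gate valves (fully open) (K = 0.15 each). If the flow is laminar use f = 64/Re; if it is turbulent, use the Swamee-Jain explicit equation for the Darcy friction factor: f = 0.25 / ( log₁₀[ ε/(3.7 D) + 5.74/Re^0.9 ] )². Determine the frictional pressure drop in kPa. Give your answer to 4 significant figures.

ΔP ≈ 14.65 kPa

Reynolds number Re = ρVD/μ = 987.8 · 0.5338 · 0.06495 / 0.00112 = 3.058e+04.
Re > 4000 → turbulent. Relative roughness ε/D = 2e-06/0.06495 = 3.08e-05. Swamee-Jain: f = 0.25/(log₁₀[3.08e-05/3.7 + 5.74/3.058e+04^0.9])² = 0.25/(log₁₀[8.32e-06 + 0.000527])² = 0.25/(-3.271)² = 0.02336.
Total minor-loss coefficient ΣK = 2·2.4 + 1·0.38 + 4·0.15 = 5.78.
ΔP = [f·L/D + ΣK]·(ρV²/2) = [0.02336·273.3/0.06495 + 5.78]·(987.8·0.5338²/2) = [98.31 + 5.78]·140.7 = 1.465e+04 Pa.
ΔP = 1.465e+04 Pa = 14.65 kPa.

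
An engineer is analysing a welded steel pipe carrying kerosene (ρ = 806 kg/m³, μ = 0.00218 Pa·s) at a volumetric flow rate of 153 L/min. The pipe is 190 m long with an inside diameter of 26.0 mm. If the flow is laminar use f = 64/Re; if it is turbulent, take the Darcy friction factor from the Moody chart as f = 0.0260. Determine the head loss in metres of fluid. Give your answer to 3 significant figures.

Q = 153 L/min = 153/60000 = 0.00255 m³/s.
Cross-sectional area A = πD²/4 = π(0.026)²/4 = 0.0005309 m²; mean velocity V = Q/A = 0.00255/0.0005309 = 4.803 m/s.
Reynolds number Re = ρVD/μ = 806 · 4.803 · 0.026 / 0.00218 = 4.617e+04.
Re > 4000 → turbulent; use the Moody-chart value f = 0.0260.
Darcy-Weisbach: ΔP = f(L/D)(ρV²/2) = 0.026·(190/0.026)·(806·4.803²/2) = 0.026·7308·9296 = 1.766e+06 Pa.
Head loss h_f = ΔP/(ρg) = 1.766e+06/(806·9.81) = 223 m.

h_f ≈ 223 m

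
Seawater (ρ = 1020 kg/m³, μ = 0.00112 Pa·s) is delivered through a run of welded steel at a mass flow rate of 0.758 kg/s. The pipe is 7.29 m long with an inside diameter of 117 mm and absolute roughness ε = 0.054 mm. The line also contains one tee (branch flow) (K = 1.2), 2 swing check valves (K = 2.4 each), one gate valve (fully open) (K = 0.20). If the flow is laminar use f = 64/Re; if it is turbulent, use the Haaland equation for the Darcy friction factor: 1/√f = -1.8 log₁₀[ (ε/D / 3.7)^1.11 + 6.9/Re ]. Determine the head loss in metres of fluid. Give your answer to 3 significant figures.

A = πD²/4 = π(0.117)²/4 = 0.01075 m²; mean velocity V = ṁ/(ρA) = 0.758/(1020 · 0.01075) = 0.06912 m/s.
Reynolds number Re = ρVD/μ = 1020 · 0.06912 · 0.117 / 0.00112 = 7365.
Re > 4000 → turbulent. Relative roughness ε/D = 5.4e-05/0.117 = 0.000462. Haaland: 1/√f = -1.8 log₁₀[(0.000462/3.7)^1.11 + 6.9/7365] = -1.8 log₁₀[4.64e-05 + 0.000937] = 5.413, so f = 0.03413.
Total minor-loss coefficient ΣK = 1·1.2 + 2·2.4 + 1·0.2 = 6.2.
ΔP = [f·L/D + ΣK]·(ρV²/2) = [0.03413·7.29/0.117 + 6.2]·(1020·0.06912²/2) = [2.126 + 6.2]·2.437 = 20.29 Pa.
Head loss h_f = ΔP/(ρg) = 20.29/(1020·9.81) = 0.00203 m.

h_f ≈ 0.00203 m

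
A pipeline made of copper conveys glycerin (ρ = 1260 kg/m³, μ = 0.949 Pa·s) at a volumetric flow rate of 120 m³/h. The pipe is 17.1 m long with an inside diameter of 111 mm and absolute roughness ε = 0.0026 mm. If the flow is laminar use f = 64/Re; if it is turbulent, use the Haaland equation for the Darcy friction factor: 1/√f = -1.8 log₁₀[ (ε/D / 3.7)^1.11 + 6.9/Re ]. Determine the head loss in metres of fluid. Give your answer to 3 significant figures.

Q = 120 m³/h = 120/3600 = 0.03333 m³/s.
Cross-sectional area A = πD²/4 = π(0.111)²/4 = 0.009677 m²; mean velocity V = Q/A = 0.03333/0.009677 = 3.445 m/s.
Reynolds number Re = ρVD/μ = 1260 · 3.445 · 0.111 / 0.949 = 507.7.
Re < 2300 → laminar flow, so f = 64/Re = 64/507.7 = 0.1261 (the turbulent correlation is not needed).
Darcy-Weisbach: ΔP = f(L/D)(ρV²/2) = 0.1261·(17.1/0.111)·(1260·3.445²/2) = 0.1261·154.1·7475 = 1.452e+05 Pa.
Head loss h_f = ΔP/(ρg) = 1.452e+05/(1260·9.81) = 11.7 m.

h_f ≈ 11.7 m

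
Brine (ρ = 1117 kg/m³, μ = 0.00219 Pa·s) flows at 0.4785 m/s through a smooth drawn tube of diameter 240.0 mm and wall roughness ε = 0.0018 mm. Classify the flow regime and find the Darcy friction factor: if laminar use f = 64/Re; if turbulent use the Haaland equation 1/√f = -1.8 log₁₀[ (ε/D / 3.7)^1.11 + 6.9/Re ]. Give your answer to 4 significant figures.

f ≈ 0.02001

Re = ρVD/μ = 1117·0.4785·0.24/0.00219 = 5.857e+04.
Re > 4000 → turbulent. ε/D = 1.8e-06/0.24 = 7.5e-06; Haaland: 1/√f = -1.8 log₁₀[4.79e-07 + 0.000118] = 7.069, so f = 0.02001.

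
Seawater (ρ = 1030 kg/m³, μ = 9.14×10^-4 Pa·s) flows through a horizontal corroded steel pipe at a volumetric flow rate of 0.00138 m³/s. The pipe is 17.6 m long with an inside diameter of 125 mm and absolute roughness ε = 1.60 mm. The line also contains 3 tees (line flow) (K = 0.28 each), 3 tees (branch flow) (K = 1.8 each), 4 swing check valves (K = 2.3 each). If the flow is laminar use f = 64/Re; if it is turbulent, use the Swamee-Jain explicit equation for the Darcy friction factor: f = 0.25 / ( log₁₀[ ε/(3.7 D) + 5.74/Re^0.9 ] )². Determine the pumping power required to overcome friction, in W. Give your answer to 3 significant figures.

P ≈ 0.196 W

Cross-sectional area A = πD²/4 = π(0.125)²/4 = 0.01227 m²; mean velocity V = Q/A = 0.00138/0.01227 = 0.1125 m/s.
Reynolds number Re = ρVD/μ = 1030 · 0.1125 · 0.125 / 0.000914 = 1.584e+04.
Re > 4000 → turbulent. Relative roughness ε/D = 0.0016/0.125 = 0.0128. Swamee-Jain: f = 0.25/(log₁₀[0.0128/3.7 + 5.74/1.584e+04^0.9])² = 0.25/(log₁₀[0.00346 + 0.000953])² = 0.25/(-2.355)² = 0.04507.
Total minor-loss coefficient ΣK = 3·0.28 + 3·1.8 + 4·2.3 = 15.4.
ΔP = [f·L/D + ΣK]·(ρV²/2) = [0.04507·17.6/0.125 + 15.4]·(1030·0.1125²/2) = [6.345 + 15.4]·6.512 = 141.9 Pa.
Pumping power P = QΔP = 0.00138·141.9 = 0.1958 W = 0.196 W.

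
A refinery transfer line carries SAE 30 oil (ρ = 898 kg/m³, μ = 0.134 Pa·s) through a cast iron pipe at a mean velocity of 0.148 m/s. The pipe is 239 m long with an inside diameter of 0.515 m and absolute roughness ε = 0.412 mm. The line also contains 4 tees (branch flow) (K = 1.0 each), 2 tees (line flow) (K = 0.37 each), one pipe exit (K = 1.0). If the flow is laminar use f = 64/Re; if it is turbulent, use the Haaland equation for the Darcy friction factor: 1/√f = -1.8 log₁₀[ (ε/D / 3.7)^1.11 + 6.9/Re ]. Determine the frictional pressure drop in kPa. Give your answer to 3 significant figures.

ΔP ≈ 0.628 kPa

Reynolds number Re = ρVD/μ = 898 · 0.148 · 0.515 / 0.134 = 510.8.
Re < 2300 → laminar flow, so f = 64/Re = 64/510.8 = 0.1253 (the turbulent correlation is not needed).
Total minor-loss coefficient ΣK = 4·1 + 2·0.37 + 1·1 = 5.74.
ΔP = [f·L/D + ΣK]·(ρV²/2) = [0.1253·239/0.515 + 5.74]·(898·0.148²/2) = [58.15 + 5.74]·9.835 = 628.3 Pa.
ΔP = 628.3 Pa = 0.628 kPa.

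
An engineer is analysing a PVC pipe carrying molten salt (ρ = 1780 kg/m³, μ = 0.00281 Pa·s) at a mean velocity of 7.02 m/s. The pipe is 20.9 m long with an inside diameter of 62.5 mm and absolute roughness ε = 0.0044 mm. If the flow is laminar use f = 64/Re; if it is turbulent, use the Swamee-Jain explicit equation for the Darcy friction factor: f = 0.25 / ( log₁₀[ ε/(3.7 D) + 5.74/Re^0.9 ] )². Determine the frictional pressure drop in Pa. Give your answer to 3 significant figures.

Reynolds number Re = ρVD/μ = 1780 · 7.02 · 0.0625 / 0.00281 = 2.779e+05.
Re > 4000 → turbulent. Relative roughness ε/D = 4.4e-06/0.0625 = 7.04e-05. Swamee-Jain: f = 0.25/(log₁₀[7.04e-05/3.7 + 5.74/2.779e+05^0.9])² = 0.25/(log₁₀[1.9e-05 + 7.23e-05])² = 0.25/(-4.039)² = 0.01532.
Darcy-Weisbach: ΔP = f(L/D)(ρV²/2) = 0.01532·(20.9/0.0625)·(1780·7.02²/2) = 0.01532·334.4·4.386e+04 = 2.247e+05 Pa.

ΔP ≈ 225000 Pa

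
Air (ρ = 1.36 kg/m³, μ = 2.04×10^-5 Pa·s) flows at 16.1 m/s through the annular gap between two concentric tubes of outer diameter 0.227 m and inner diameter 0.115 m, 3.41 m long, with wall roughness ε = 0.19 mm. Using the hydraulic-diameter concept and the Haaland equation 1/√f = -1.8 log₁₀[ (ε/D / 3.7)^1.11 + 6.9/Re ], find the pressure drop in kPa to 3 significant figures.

Hydraulic diameter D_h = 4A/P = D_o - D_i = 0.227 - 0.115 = 0.112 m.
Re = ρVD_h/μ = 1.36·16.1·0.112/2.04e-05 = 1.202e+05.
ε/D_h = 0.00019/0.112 = 0.0017; Haaland gives 1/√f = -1.8 log₁₀[0.000197+5.74e-05] = 6.471, so f = 0.02388.
ΔP = f(L/D_h)(ρV²/2) = 0.02388·3.41/0.112·176.3 = 128.2 Pa.
ΔP = 0.128 kPa.

ΔP ≈ 0.128 kPa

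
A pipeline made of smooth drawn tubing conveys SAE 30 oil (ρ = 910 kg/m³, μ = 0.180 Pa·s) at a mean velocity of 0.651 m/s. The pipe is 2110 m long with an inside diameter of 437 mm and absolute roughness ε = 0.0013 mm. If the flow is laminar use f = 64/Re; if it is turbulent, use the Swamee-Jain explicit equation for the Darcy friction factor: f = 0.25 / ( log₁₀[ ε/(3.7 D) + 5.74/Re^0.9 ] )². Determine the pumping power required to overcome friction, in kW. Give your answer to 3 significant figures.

Reynolds number Re = ρVD/μ = 910 · 0.651 · 0.437 / 0.18 = 1438.
Re < 2300 → laminar flow, so f = 64/Re = 64/1438 = 0.0445 (the turbulent correlation is not needed).
Darcy-Weisbach: ΔP = f(L/D)(ρV²/2) = 0.0445·(2110/0.437)·(910·0.651²/2) = 0.0445·4828·192.8 = 4.143e+04 Pa.
Q = V·A = 0.651·0.15 = 0.09764 m³/s.
Pumping power P = QΔP = 0.09764·4.143e+04 = 4045 W = 4.05 kW.

P ≈ 4.05 kW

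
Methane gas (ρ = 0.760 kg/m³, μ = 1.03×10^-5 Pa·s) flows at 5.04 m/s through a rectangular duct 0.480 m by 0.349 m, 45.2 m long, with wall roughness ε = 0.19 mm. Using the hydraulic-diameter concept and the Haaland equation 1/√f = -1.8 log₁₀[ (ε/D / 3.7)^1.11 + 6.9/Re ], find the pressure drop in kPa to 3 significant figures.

Hydraulic diameter D_h = 4A/P = 4·(0.48·0.349)/(2·(0.48+0.349)) = 0.6701/1.658 = 0.4041 m.
Re = ρVD_h/μ = 0.76·5.04·0.4041/1.03e-05 = 1.503e+05.
ε/D_h = 0.00019/0.4041 = 0.00047; Haaland gives 1/√f = -1.8 log₁₀[4.74e-05+4.59e-05] = 7.254, so f = 0.019.
ΔP = f(L/D_h)(ρV²/2) = 0.019·45.2/0.4041·9.653 = 20.51 Pa.
ΔP = 0.0205 kPa.

ΔP ≈ 0.0205 kPa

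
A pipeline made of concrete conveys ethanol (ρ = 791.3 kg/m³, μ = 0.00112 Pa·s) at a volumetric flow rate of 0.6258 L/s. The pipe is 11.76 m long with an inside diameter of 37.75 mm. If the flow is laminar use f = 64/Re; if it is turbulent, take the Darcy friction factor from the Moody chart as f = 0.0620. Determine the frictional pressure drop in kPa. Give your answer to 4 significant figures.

Q = 0.6258 L/s = 0.6258/1000 = 0.0006258 m³/s.
Cross-sectional area A = πD²/4 = π(0.03775)²/4 = 0.001119 m²; mean velocity V = Q/A = 0.0006258/0.001119 = 0.5591 m/s.
Reynolds number Re = ρVD/μ = 791.3 · 0.5591 · 0.03775 / 0.00112 = 1.491e+04.
Re > 4000 → turbulent; use the Moody-chart value f = 0.0620.
Darcy-Weisbach: ΔP = f(L/D)(ρV²/2) = 0.062·(11.76/0.03775)·(791.3·0.5591²/2) = 0.062·311.5·123.7 = 2389 Pa.
ΔP = 2389 Pa = 2.389 kPa.

ΔP ≈ 2.389 kPa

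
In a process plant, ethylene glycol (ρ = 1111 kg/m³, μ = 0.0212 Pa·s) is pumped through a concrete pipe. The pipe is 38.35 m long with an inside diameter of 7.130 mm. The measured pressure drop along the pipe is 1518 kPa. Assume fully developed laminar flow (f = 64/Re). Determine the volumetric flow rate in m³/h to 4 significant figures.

For laminar flow, f = 64/Re with Re = ρVD/μ, so Darcy-Weisbach reduces to ΔP = 32μLV/D². Solving for V: V = ΔP·D²/(32μL) = 1.518e+06·(0.00713)²/(32·0.0212·38.35) = 2.966 m/s.
Check: Re = ρVD/μ = 1111·2.966·0.00713/0.0212 = 1108 < 2300, so the laminar assumption holds.
Q = V·A = 2.966·(π/4·0.00713²) = 0.0001184 m³/s = 0.4264 m³/h.

Q ≈ 0.4264 m³/h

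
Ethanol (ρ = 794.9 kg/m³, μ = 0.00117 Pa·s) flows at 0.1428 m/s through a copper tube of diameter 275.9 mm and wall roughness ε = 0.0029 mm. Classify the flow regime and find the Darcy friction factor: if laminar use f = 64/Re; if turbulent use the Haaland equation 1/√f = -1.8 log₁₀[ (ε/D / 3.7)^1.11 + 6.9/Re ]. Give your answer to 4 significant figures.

Re = ρVD/μ = 794.9·0.1428·0.2759/0.00117 = 2.677e+04.
Re > 4000 → turbulent. ε/D = 2.9e-06/0.2759 = 1.05e-05; Haaland: 1/√f = -1.8 log₁₀[6.97e-07 + 0.000258] = 6.458, so f = 0.02398.

f ≈ 0.02398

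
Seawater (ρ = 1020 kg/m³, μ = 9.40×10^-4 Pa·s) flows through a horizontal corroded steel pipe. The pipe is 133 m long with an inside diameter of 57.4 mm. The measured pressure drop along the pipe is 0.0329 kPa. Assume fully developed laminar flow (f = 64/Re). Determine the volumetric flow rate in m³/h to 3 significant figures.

For laminar flow, f = 64/Re with Re = ρVD/μ, so Darcy-Weisbach reduces to ΔP = 32μLV/D². Solving for V: V = ΔP·D²/(32μL) = 32.9·(0.0574)²/(32·0.00094·133) = 0.0271 m/s.
Check: Re = ρVD/μ = 1020·0.0271·0.0574/0.00094 = 1688 < 2300, so the laminar assumption holds.
Q = V·A = 0.0271·(π/4·0.0574²) = 7.011e-05 m³/s = 0.252 m³/h.

Q ≈ 0.252 m³/h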